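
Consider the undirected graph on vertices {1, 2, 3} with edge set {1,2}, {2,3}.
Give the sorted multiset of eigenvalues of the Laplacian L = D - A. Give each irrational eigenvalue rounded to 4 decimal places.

[0, 1, 3]

Each diagonal entry of L is the vertex degree and each off-diagonal entry is -1 where an edge is present, 0 otherwise; in the order [1, 2, 3] the diagonal is [1, 2, 1]. Diagonalising L (or applying a numerical eigensolver to the 3x3 matrix) gives the spectrum above. The single zero eigenvalue shows the graph is connected. By the matrix-tree theorem the graph has (1/3) * product of the nonzero eigenvalues = 1 spanning tree.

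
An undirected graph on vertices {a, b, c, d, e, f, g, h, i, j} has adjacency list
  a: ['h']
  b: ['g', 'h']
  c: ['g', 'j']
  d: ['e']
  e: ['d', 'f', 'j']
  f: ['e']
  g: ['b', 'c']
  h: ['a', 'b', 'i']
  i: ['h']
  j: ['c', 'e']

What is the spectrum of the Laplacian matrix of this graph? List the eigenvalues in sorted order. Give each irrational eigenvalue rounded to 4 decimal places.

[0, 0.1088, 0.5188, 1, 1, 1.2954, 2.3111, 3.3174, 4.1701, 4.2784]

With the vertex order [a, b, c, d, e, f, g, h, i, j], the degrees are [1, 2, 2, 1, 3, 1, 2, 3, 1, 2], giving D = diag(1, 2, 2, 1, 3, 1, 2, 3, 1, 2) and L = D - A. Diagonalising L (or applying a numerical eigensolver to the 10x10 matrix) gives the spectrum above. The single zero eigenvalue shows the graph is connected.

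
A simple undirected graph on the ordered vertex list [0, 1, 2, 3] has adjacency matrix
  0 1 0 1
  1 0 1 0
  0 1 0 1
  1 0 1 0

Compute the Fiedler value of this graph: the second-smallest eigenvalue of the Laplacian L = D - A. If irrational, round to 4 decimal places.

Reading degrees in the order [0, 1, 2, 3] gives [2, 2, 2, 2]; set D = diag(2, 2, 2, 2) and form L = D - A. The sorted Laplacian eigenvalues are [0, 2, 2, 4]; the algebraic connectivity is the second entry, 2. By the matrix-tree theorem the graph has (1/4) * product of the nonzero eigenvalues = 4 spanning trees. The largest eigenvalue, 4, is at most the vertex count 4.

2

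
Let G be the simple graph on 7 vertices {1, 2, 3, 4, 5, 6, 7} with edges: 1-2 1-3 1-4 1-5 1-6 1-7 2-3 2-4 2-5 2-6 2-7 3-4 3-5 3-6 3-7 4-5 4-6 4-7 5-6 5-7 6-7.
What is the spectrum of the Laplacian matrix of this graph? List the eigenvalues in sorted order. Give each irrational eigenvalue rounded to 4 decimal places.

[0, 7, 7, 7, 7, 7, 7]

With the vertex order [1, 2, 3, 4, 5, 6, 7], the degrees are [6, 6, 6, 6, 6, 6, 6], giving D = diag(6, 6, 6, 6, 6, 6, 6) and L = D - A. Since every row of L sums to 0, the all-ones vector is in the kernel and 0 is an eigenvalue. The largest eigenvalue, 7, is at most the vertex count 7.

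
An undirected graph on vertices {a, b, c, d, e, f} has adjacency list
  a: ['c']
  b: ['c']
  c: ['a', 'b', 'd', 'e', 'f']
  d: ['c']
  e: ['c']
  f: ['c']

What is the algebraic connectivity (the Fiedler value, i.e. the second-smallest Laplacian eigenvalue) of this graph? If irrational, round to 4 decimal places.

1

Each diagonal entry of L is the vertex degree and each off-diagonal entry is -1 where an edge is present, 0 otherwise; in the order [a, b, c, d, e, f] the diagonal is [1, 1, 5, 1, 1, 1]. The sorted Laplacian eigenvalues are [0, 1, 1, 1, 1, 6]; the algebraic connectivity is the second entry, 1. The eigenvalues sum to 10, which equals trace(L) = 2|E|.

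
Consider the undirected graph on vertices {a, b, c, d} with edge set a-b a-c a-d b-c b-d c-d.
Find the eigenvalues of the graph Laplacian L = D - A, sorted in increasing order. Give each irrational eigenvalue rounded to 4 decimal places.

Each diagonal entry of L is the vertex degree and each off-diagonal entry is -1 where an edge is present, 0 otherwise; in the order [a, b, c, d] the diagonal is [3, 3, 3, 3]. The multiplicity of 0 as a Laplacian eigenvalue equals the number of connected components. The single zero eigenvalue shows the graph is connected. The eigenvalues sum to 12, which equals trace(L) = 2|E|. There is one zero in the spectrum, matching the 1 component.

[0, 4, 4, 4]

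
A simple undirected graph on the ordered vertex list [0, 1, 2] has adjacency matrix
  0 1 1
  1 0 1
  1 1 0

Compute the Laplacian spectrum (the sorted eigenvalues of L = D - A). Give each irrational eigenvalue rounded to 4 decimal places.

[0, 3, 3]

Reading degrees in the order [0, 1, 2] gives [2, 2, 2]; set D = diag(2, 2, 2) and form L = D - A. Diagonalising L (or applying a numerical eigensolver to the 3x3 matrix) gives the spectrum above. The single zero eigenvalue shows the graph is connected. The largest eigenvalue, 3, is at most the vertex count 3.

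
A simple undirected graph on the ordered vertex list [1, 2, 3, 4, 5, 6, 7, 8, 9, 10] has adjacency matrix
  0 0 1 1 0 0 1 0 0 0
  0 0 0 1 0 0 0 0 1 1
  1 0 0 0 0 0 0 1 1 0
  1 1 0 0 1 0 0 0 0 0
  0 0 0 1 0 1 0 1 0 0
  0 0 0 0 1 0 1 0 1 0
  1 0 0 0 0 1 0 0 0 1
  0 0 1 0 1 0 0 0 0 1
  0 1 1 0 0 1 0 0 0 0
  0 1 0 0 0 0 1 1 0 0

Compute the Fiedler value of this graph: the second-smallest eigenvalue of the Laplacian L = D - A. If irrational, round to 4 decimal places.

2

Each diagonal entry of L is the vertex degree and each off-diagonal entry is -1 where an edge is present, 0 otherwise; in the order [1, 2, 3, 4, 5, 6, 7, 8, 9, 10] the diagonal is [3, 3, 3, 3, 3, 3, 3, 3, 3, 3]. Computing the eigenvalues of L and sorting gives [0, 2, 2, 2, 2, 2, 5, 5, 5, 5]. The Fiedler value lambda_2 = 2 is strictly positive, so the graph is connected. By the matrix-tree theorem the graph has (1/10) * product of the nonzero eigenvalues = 2000 spanning trees.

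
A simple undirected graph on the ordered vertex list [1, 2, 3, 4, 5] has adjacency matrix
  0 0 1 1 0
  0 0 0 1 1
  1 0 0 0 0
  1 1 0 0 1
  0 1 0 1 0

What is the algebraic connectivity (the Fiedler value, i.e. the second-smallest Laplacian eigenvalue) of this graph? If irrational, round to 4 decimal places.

0.5188

Reading degrees in the order [1, 2, 3, 4, 5] gives [2, 2, 1, 3, 2]; set D = diag(2, 2, 1, 3, 2) and form L = D - A. The sorted Laplacian eigenvalues are [0, 0.5188, 2.3111, 3, 4.1701]; the algebraic connectivity is the second entry, 0.5188. The eigenvalues sum to 10, which equals trace(L) = 2|E|.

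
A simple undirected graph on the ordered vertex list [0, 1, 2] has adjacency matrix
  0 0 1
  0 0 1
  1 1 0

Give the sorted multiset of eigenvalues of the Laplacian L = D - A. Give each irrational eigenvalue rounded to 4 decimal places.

With the vertex order [0, 1, 2], the degrees are [1, 1, 2], giving D = diag(1, 1, 2) and L = D - A. The multiplicity of 0 as a Laplacian eigenvalue equals the number of connected components. There is one zero in the spectrum, matching the 1 component.

[0, 1, 3]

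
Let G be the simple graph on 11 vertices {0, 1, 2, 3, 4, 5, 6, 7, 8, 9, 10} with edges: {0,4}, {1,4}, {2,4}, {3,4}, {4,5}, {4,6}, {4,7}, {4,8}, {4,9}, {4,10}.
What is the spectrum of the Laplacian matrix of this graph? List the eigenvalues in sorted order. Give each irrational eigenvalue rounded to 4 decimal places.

Reading degrees in the order [0, 1, 2, 3, 4, 5, 6, 7, 8, 9, 10] gives [1, 1, 1, 1, 10, 1, 1, 1, 1, 1, 1]; set D = diag(1, 1, 1, 1, 10, 1, 1, 1, 1, 1, 1) and form L = D - A. Diagonalising L (or applying a numerical eigensolver to the 11x11 matrix) gives the spectrum above. The largest eigenvalue, 11, is at most the vertex count 11. There is one zero in the spectrum, matching the 1 component.

[0, 1, 1, 1, 1, 1, 1, 1, 1, 1, 11]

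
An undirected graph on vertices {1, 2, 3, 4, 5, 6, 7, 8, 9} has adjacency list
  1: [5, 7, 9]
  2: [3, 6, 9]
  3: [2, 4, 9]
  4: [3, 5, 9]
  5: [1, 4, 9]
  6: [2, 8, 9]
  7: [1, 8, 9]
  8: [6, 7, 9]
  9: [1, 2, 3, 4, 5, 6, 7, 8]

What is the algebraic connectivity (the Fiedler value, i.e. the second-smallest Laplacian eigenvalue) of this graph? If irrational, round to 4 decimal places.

Each diagonal entry of L is the vertex degree and each off-diagonal entry is -1 where an edge is present, 0 otherwise; in the order [1, 2, 3, 4, 5, 6, 7, 8, 9] the diagonal is [3, 3, 3, 3, 3, 3, 3, 3, 8]. The sorted Laplacian eigenvalues are [0, 1.5858, 1.5858, 3, 3, 4.4142, 4.4142, 5, 9]; the algebraic connectivity is the second entry, 1.5858. By the matrix-tree theorem the graph has (1/9) * product of the nonzero eigenvalues = 2205 spanning trees. There is one zero in the spectrum, matching the 1 component.

1.5858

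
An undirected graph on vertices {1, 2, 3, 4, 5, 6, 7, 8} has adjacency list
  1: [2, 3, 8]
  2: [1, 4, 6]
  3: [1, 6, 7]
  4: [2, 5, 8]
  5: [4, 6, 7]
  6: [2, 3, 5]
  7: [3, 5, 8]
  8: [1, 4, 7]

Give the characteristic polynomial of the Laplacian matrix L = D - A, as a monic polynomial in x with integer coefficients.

Each diagonal entry of L is the vertex degree and each off-diagonal entry is -1 where an edge is present, 0 otherwise; in the order [1, 2, 3, 4, 5, 6, 7, 8] the diagonal is [3, 3, 3, 3, 3, 3, 3, 3]. L has integer entries, so p(x) = det(xI - L) has integer coefficients. Expanding the determinant yields x^8 - 24x^7 + 240x^6 - 1296x^5 + 4080x^4 - 7488x^3 + 7424x^2 - 3072x. Since p(0) = det(-L) = 0, x divides p(x). The eigenvalues sum to 24, which equals trace(L) = 2|E|.

x^8 - 24x^7 + 240x^6 - 1296x^5 + 4080x^4 - 7488x^3 + 7424x^2 - 3072x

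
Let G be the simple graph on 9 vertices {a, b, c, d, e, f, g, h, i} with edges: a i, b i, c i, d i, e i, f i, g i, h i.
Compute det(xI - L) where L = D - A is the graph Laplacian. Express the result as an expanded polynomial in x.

x^9 - 16x^8 + 84x^7 - 224x^6 + 350x^5 - 336x^4 + 196x^3 - 64x^2 + 9x

With the vertex order [a, b, c, d, e, f, g, h, i], the degrees are [1, 1, 1, 1, 1, 1, 1, 1, 8], giving D = diag(1, 1, 1, 1, 1, 1, 1, 1, 8) and L = D - A. L has integer entries, so p(x) = det(xI - L) has integer coefficients. Expanding the determinant yields x^9 - 16x^8 + 84x^7 - 224x^6 + 350x^5 - 336x^4 + 196x^3 - 64x^2 + 9x. The coefficient of x^8 equals -trace(L) = -16, matching the sum of degrees.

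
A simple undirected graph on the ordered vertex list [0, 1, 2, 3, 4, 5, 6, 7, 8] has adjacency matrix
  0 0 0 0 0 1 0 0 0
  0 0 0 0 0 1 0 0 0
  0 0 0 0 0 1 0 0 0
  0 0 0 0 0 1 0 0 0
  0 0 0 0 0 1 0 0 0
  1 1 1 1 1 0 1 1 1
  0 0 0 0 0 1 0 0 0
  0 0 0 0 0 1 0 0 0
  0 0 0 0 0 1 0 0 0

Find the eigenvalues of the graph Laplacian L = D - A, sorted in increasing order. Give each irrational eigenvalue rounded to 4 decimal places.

[0, 1, 1, 1, 1, 1, 1, 1, 9]

With the vertex order [0, 1, 2, 3, 4, 5, 6, 7, 8], the degrees are [1, 1, 1, 1, 1, 8, 1, 1, 1], giving D = diag(1, 1, 1, 1, 1, 8, 1, 1, 1) and L = D - A. Since every row of L sums to 0, the all-ones vector is in the kernel and 0 is an eigenvalue. The single zero eigenvalue shows the graph is connected.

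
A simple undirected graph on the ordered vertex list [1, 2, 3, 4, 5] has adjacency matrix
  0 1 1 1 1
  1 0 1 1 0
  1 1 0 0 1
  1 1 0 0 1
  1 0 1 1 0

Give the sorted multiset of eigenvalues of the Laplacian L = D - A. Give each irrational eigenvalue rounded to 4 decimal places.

[0, 3, 3, 5, 5]

With the vertex order [1, 2, 3, 4, 5], the degrees are [4, 3, 3, 3, 3], giving D = diag(4, 3, 3, 3, 3) and L = D - A. The multiplicity of 0 as a Laplacian eigenvalue equals the number of connected components. The single zero eigenvalue shows the graph is connected. There is one zero in the spectrum, matching the 1 component.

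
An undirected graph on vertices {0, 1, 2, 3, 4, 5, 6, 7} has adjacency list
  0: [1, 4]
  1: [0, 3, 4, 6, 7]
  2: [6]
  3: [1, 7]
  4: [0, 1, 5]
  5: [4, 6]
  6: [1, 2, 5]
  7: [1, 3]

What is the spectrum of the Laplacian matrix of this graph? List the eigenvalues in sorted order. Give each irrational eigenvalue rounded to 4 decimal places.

[0, 0.5858, 1, 1.7639, 3, 3.4142, 4, 6.2361]

With the vertex order [0, 1, 2, 3, 4, 5, 6, 7], the degrees are [2, 5, 1, 2, 3, 2, 3, 2], giving D = diag(2, 5, 1, 2, 3, 2, 3, 2) and L = D - A. The multiplicity of 0 as a Laplacian eigenvalue equals the number of connected components. The eigenvalues sum to 20, which equals trace(L) = 2|E|. By the matrix-tree theorem the graph has (1/8) * product of the nonzero eigenvalues = 33 spanning trees.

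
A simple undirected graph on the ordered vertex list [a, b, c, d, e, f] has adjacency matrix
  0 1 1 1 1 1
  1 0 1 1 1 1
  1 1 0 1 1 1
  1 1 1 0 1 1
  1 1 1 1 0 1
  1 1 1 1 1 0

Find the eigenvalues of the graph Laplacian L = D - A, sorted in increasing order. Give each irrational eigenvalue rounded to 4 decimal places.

Each diagonal entry of L is the vertex degree and each off-diagonal entry is -1 where an edge is present, 0 otherwise; in the order [a, b, c, d, e, f] the diagonal is [5, 5, 5, 5, 5, 5]. The multiplicity of 0 as a Laplacian eigenvalue equals the number of connected components. By the matrix-tree theorem the graph has (1/6) * product of the nonzero eigenvalues = 1296 spanning trees. There is one zero in the spectrum, matching the 1 component.

[0, 6, 6, 6, 6, 6]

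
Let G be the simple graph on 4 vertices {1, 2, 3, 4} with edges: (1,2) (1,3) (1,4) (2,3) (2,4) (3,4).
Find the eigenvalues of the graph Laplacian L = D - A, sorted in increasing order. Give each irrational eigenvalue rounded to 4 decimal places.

[0, 4, 4, 4]

Reading degrees in the order [1, 2, 3, 4] gives [3, 3, 3, 3]; set D = diag(3, 3, 3, 3) and form L = D - A. L is symmetric positive semidefinite, so every eigenvalue is real and nonnegative. The largest eigenvalue, 4, is at most the vertex count 4.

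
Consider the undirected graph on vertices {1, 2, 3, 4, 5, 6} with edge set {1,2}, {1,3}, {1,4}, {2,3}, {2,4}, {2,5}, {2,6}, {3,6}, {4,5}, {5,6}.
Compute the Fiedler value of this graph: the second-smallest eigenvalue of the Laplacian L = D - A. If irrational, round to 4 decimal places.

Reading degrees in the order [1, 2, 3, 4, 5, 6] gives [3, 5, 3, 3, 3, 3]; set D = diag(3, 5, 3, 3, 3, 3) and form L = D - A. The sorted Laplacian eigenvalues are [0, 2.3820, 2.3820, 4.6180, 4.6180, 6]; the algebraic connectivity is the second entry, 2.3820. The eigenvalues sum to 20, which equals trace(L) = 2|E|.

2.3820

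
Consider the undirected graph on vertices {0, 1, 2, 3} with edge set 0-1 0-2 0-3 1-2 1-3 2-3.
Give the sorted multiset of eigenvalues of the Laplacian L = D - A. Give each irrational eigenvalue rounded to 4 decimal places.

[0, 4, 4, 4]

Each diagonal entry of L is the vertex degree and each off-diagonal entry is -1 where an edge is present, 0 otherwise; in the order [0, 1, 2, 3] the diagonal is [3, 3, 3, 3]. Diagonalising L (or applying a numerical eigensolver to the 4x4 matrix) gives the spectrum above. The largest eigenvalue, 4, is at most the vertex count 4.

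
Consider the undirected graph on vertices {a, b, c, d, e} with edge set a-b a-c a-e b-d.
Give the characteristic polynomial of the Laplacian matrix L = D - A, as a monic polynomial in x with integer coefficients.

x^5 - 8x^4 + 20x^3 - 18x^2 + 5x

Each diagonal entry of L is the vertex degree and each off-diagonal entry is -1 where an edge is present, 0 otherwise; in the order [a, b, c, d, e] the diagonal is [3, 2, 1, 1, 1]. L has integer entries, so p(x) = det(xI - L) has integer coefficients. Expanding the determinant yields x^5 - 8x^4 + 20x^3 - 18x^2 + 5x. Since p(0) = det(-L) = 0, x divides p(x). There is one zero in the spectrum, matching the 1 component.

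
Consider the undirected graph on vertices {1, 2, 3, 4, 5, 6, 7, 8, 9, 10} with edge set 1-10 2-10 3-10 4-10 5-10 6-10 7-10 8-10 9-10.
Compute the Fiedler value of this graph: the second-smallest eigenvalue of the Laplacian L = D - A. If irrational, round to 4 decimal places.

Reading degrees in the order [1, 2, 3, 4, 5, 6, 7, 8, 9, 10] gives [1, 1, 1, 1, 1, 1, 1, 1, 1, 9]; set D = diag(1, 1, 1, 1, 1, 1, 1, 1, 1, 9) and form L = D - A. Computing the eigenvalues of L and sorting gives [0, 1, 1, 1, 1, 1, 1, 1, 1, 10]. The Fiedler value lambda_2 = 1 is strictly positive, so the graph is connected. By the matrix-tree theorem the graph has (1/10) * product of the nonzero eigenvalues = 1 spanning tree. The largest eigenvalue, 10, is at most the vertex count 10.

1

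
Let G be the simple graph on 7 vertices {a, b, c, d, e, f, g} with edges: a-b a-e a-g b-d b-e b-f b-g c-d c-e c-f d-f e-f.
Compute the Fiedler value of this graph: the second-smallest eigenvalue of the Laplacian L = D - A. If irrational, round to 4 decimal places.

Each diagonal entry of L is the vertex degree and each off-diagonal entry is -1 where an edge is present, 0 otherwise; in the order [a, b, c, d, e, f, g] the diagonal is [3, 5, 3, 3, 4, 4, 2]. The sorted Laplacian eigenvalues are [0, 1.2793, 3, 3.6543, 4.3189, 5.4530, 6.2946]; the algebraic connectivity is the second entry, 1.2793.

1.2793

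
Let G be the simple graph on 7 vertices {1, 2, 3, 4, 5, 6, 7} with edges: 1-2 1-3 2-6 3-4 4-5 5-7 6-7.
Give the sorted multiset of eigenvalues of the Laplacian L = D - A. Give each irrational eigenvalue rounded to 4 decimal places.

[0, 0.7530, 0.7530, 2.4450, 2.4450, 3.8019, 3.8019]

Each diagonal entry of L is the vertex degree and each off-diagonal entry is -1 where an edge is present, 0 otherwise; in the order [1, 2, 3, 4, 5, 6, 7] the diagonal is [2, 2, 2, 2, 2, 2, 2]. Diagonalising L (or applying a numerical eigensolver to the 7x7 matrix) gives the spectrum above. The largest eigenvalue, 3.8019, is at most the vertex count 7. The eigenvalues sum to 14, which equals trace(L) = 2|E|.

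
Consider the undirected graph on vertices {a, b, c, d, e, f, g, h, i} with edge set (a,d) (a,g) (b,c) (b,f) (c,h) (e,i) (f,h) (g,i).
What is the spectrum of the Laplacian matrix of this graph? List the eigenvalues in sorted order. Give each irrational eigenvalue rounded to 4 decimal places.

[0, 0, 0.3820, 1.3820, 2, 2, 2.6180, 3.6180, 4]

With the vertex order [a, b, c, d, e, f, g, h, i], the degrees are [2, 2, 2, 1, 1, 2, 2, 2, 2], giving D = diag(2, 2, 2, 1, 1, 2, 2, 2, 2) and L = D - A. Since every row of L sums to 0, the all-ones vector is in the kernel and 0 is an eigenvalue. The 2 zero eigenvalues correspond to the 2 connected components.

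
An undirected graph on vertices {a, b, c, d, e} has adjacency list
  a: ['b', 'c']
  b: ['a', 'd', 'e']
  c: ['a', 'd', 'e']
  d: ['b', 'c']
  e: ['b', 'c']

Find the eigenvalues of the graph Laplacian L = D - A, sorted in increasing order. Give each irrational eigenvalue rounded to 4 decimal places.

Each diagonal entry of L is the vertex degree and each off-diagonal entry is -1 where an edge is present, 0 otherwise; in the order [a, b, c, d, e] the diagonal is [2, 3, 3, 2, 2]. The multiplicity of 0 as a Laplacian eigenvalue equals the number of connected components. By the matrix-tree theorem the graph has (1/5) * product of the nonzero eigenvalues = 12 spanning trees.

[0, 2, 2, 3, 5]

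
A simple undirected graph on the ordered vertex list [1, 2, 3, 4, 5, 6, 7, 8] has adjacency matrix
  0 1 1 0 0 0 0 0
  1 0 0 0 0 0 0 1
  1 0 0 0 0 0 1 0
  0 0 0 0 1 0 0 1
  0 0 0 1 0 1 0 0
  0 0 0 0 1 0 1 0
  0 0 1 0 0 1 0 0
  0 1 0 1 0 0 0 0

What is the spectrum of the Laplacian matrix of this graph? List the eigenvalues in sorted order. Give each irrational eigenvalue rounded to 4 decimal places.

Each diagonal entry of L is the vertex degree and each off-diagonal entry is -1 where an edge is present, 0 otherwise; in the order [1, 2, 3, 4, 5, 6, 7, 8] the diagonal is [2, 2, 2, 2, 2, 2, 2, 2]. L is symmetric positive semidefinite, so every eigenvalue is real and nonnegative. By the matrix-tree theorem the graph has (1/8) * product of the nonzero eigenvalues = 8 spanning trees.

[0, 0.5858, 0.5858, 2, 2, 3.4142, 3.4142, 4]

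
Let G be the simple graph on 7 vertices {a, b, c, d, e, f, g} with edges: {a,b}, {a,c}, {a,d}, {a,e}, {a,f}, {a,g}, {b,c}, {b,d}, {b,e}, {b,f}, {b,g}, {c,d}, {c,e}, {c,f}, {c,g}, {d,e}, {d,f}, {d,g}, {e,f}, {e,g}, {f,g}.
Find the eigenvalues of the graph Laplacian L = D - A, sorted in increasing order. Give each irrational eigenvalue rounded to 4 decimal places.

With the vertex order [a, b, c, d, e, f, g], the degrees are [6, 6, 6, 6, 6, 6, 6], giving D = diag(6, 6, 6, 6, 6, 6, 6) and L = D - A. The multiplicity of 0 as a Laplacian eigenvalue equals the number of connected components.

[0, 7, 7, 7, 7, 7, 7]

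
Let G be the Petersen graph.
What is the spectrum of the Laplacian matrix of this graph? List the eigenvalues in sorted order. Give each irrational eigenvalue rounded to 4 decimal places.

The graph has 10 vertices and degree multiset [3, 3, 3, 3, 3, 3, 3, 3, 3, 3]; D is the diagonal matrix of degrees and L = D - A. Diagonalising L (or applying a numerical eigensolver to the 10x10 matrix) gives the spectrum above. The single zero eigenvalue shows the graph is connected. The largest eigenvalue, 5, is at most the vertex count 10.

[0, 2, 2, 2, 2, 2, 5, 5, 5, 5]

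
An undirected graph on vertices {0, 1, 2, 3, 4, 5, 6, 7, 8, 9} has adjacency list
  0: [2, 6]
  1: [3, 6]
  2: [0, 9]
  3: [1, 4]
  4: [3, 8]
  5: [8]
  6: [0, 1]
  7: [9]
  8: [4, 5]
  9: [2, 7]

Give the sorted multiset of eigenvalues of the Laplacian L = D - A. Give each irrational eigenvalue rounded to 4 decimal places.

[0, 0.0979, 0.3820, 0.8244, 1.3820, 2, 2.6180, 3.1756, 3.6180, 3.9021]

Each diagonal entry of L is the vertex degree and each off-diagonal entry is -1 where an edge is present, 0 otherwise; in the order [0, 1, 2, 3, 4, 5, 6, 7, 8, 9] the diagonal is [2, 2, 2, 2, 2, 1, 2, 1, 2, 2]. The multiplicity of 0 as a Laplacian eigenvalue equals the number of connected components. The single zero eigenvalue shows the graph is connected. There is one zero in the spectrum, matching the 1 component. The largest eigenvalue, 3.9021, is at most the vertex count 10.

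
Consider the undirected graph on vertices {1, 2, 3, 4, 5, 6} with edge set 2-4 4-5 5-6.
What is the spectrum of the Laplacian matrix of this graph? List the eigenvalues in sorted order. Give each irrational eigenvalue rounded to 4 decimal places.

[0, 0, 0, 0.5858, 2, 3.4142]

Each diagonal entry of L is the vertex degree and each off-diagonal entry is -1 where an edge is present, 0 otherwise; in the order [1, 2, 3, 4, 5, 6] the diagonal is [0, 1, 0, 2, 2, 1]. Since every row of L sums to 0, the all-ones vector is in the kernel and 0 is an eigenvalue. The 3 zero eigenvalues correspond to the 3 connected components.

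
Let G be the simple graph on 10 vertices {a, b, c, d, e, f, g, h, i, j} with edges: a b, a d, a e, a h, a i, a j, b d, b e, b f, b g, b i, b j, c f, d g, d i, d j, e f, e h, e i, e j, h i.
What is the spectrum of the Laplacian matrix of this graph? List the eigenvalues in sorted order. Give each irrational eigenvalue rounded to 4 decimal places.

Each diagonal entry of L is the vertex degree and each off-diagonal entry is -1 where an edge is present, 0 otherwise; in the order [a, b, c, d, e, f, g, h, i, j] the diagonal is [6, 7, 1, 5, 6, 3, 2, 3, 5, 4]. The multiplicity of 0 as a Laplacian eigenvalue equals the number of connected components. By the matrix-tree theorem the graph has (1/10) * product of the nonzero eigenvalues = 13716 spanning trees. The largest eigenvalue, 8.1446, is at most the vertex count 10.

[0, 0.6585, 1.7540, 2.9789, 3.3022, 4.8064, 5.9715, 6.9011, 7.4827, 8.1446]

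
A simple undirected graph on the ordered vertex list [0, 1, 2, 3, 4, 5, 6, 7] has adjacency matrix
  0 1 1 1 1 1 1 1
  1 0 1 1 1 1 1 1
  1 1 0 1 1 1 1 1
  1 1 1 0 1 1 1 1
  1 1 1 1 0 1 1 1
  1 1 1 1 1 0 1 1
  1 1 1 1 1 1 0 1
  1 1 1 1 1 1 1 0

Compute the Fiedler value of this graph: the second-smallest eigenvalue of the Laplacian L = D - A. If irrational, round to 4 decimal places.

8

With the vertex order [0, 1, 2, 3, 4, 5, 6, 7], the degrees are [7, 7, 7, 7, 7, 7, 7, 7], giving D = diag(7, 7, 7, 7, 7, 7, 7, 7) and L = D - A. The sorted Laplacian eigenvalues are [0, 8, 8, 8, 8, 8, 8, 8]; the algebraic connectivity is the second entry, 8.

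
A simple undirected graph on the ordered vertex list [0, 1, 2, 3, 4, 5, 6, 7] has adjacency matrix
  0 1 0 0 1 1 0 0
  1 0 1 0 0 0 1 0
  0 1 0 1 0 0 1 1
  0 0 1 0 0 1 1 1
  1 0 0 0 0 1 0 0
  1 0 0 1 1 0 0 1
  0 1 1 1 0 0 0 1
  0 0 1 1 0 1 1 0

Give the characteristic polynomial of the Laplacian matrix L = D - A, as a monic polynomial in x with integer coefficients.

x^8 - 28x^7 + 327x^6 - 2054x^5 + 7441x^4 - 15390x^3 + 16575x^2 - 7000x

Reading degrees in the order [0, 1, 2, 3, 4, 5, 6, 7] gives [3, 3, 4, 4, 2, 4, 4, 4]; set D = diag(3, 3, 4, 4, 2, 4, 4, 4) and form L = D - A. L has integer entries, so p(x) = det(xI - L) has integer coefficients. Expanding the determinant yields x^8 - 28x^7 + 327x^6 - 2054x^5 + 7441x^4 - 15390x^3 + 16575x^2 - 7000x. The constant term is 0 because L is singular (the all-ones vector lies in its kernel). The largest eigenvalue, 5.9537, is at most the vertex count 8.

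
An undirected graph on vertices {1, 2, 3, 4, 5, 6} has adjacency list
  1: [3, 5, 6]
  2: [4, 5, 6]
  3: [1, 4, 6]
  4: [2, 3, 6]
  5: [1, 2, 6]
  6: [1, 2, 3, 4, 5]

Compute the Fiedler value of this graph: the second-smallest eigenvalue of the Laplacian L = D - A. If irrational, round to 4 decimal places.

With the vertex order [1, 2, 3, 4, 5, 6], the degrees are [3, 3, 3, 3, 3, 5], giving D = diag(3, 3, 3, 3, 3, 5) and L = D - A. The sorted Laplacian eigenvalues are [0, 2.3820, 2.3820, 4.6180, 4.6180, 6]; the algebraic connectivity is the second entry, 2.3820. The largest eigenvalue, 6, is at most the vertex count 6.

2.3820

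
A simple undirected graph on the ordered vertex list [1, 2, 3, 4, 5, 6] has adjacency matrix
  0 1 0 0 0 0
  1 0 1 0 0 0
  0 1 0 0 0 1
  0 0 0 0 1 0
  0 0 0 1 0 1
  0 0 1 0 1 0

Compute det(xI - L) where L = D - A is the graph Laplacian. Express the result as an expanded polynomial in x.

Reading degrees in the order [1, 2, 3, 4, 5, 6] gives [1, 2, 2, 1, 2, 2]; set D = diag(1, 2, 2, 1, 2, 2) and form L = D - A. L has integer entries, so p(x) = det(xI - L) has integer coefficients. Expanding the determinant yields x^6 - 10x^5 + 36x^4 - 56x^3 + 35x^2 - 6x. Since p(0) = det(-L) = 0, x divides p(x). There is one zero in the spectrum, matching the 1 component. By the matrix-tree theorem the graph has (1/6) * product of the nonzero eigenvalues = 1 spanning tree.

x^6 - 10x^5 + 36x^4 - 56x^3 + 35x^2 - 6x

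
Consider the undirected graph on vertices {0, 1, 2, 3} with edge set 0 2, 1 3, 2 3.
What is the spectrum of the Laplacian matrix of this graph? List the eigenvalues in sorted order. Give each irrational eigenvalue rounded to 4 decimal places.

[0, 0.5858, 2, 3.4142]

Reading degrees in the order [0, 1, 2, 3] gives [1, 1, 2, 2]; set D = diag(1, 1, 2, 2) and form L = D - A. Since every row of L sums to 0, the all-ones vector is in the kernel and 0 is an eigenvalue.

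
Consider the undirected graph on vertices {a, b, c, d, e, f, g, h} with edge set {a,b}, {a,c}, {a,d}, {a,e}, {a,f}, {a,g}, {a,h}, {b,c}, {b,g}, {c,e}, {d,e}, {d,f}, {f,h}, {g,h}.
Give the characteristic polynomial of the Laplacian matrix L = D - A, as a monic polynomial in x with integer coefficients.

x^8 - 28x^7 + 322x^6 - 1974x^5 + 6965x^4 - 14126x^3 + 15225x^2 - 6728x

Each diagonal entry of L is the vertex degree and each off-diagonal entry is -1 where an edge is present, 0 otherwise; in the order [a, b, c, d, e, f, g, h] the diagonal is [7, 3, 3, 3, 3, 3, 3, 3]. Computing det(xI - L) by cofactor expansion (or equivalently via sum-over-permutations) gives x^8 - 28x^7 + 322x^6 - 1974x^5 + 6965x^4 - 14126x^3 + 15225x^2 - 6728x. The constant term is 0 because L is singular (the all-ones vector lies in its kernel). The largest eigenvalue, 8, is at most the vertex count 8. The eigenvalues sum to 28, which equals trace(L) = 2|E|.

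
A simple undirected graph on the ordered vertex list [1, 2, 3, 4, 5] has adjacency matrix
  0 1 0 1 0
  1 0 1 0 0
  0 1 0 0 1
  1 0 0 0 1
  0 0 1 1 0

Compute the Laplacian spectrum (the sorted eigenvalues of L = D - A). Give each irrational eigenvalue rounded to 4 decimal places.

Each diagonal entry of L is the vertex degree and each off-diagonal entry is -1 where an edge is present, 0 otherwise; in the order [1, 2, 3, 4, 5] the diagonal is [2, 2, 2, 2, 2]. Diagonalising L (or applying a numerical eigensolver to the 5x5 matrix) gives the spectrum above. By the matrix-tree theorem the graph has (1/5) * product of the nonzero eigenvalues = 5 spanning trees. There is one zero in the spectrum, matching the 1 component.

[0, 1.3820, 1.3820, 3.6180, 3.6180]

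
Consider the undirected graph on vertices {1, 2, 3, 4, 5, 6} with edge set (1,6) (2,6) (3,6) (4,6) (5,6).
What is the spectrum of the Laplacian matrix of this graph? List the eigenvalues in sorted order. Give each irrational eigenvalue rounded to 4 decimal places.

[0, 1, 1, 1, 1, 6]

With the vertex order [1, 2, 3, 4, 5, 6], the degrees are [1, 1, 1, 1, 1, 5], giving D = diag(1, 1, 1, 1, 1, 5) and L = D - A. L is symmetric positive semidefinite, so every eigenvalue is real and nonnegative. The single zero eigenvalue shows the graph is connected. The eigenvalues sum to 10, which equals trace(L) = 2|E|. There is one zero in the spectrum, matching the 1 component.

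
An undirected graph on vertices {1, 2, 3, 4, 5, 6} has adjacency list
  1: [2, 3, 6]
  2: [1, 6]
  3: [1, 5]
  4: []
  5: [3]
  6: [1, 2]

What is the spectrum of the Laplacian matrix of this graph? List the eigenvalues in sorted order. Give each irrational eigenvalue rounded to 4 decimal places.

Reading degrees in the order [1, 2, 3, 4, 5, 6] gives [3, 2, 2, 0, 1, 2]; set D = diag(3, 2, 2, 0, 1, 2) and form L = D - A. Since every row of L sums to 0, the all-ones vector is in the kernel and 0 is an eigenvalue. The 2 zero eigenvalues correspond to the 2 connected components. The eigenvalues sum to 10, which equals trace(L) = 2|E|.

[0, 0, 0.5188, 2.3111, 3, 4.1701]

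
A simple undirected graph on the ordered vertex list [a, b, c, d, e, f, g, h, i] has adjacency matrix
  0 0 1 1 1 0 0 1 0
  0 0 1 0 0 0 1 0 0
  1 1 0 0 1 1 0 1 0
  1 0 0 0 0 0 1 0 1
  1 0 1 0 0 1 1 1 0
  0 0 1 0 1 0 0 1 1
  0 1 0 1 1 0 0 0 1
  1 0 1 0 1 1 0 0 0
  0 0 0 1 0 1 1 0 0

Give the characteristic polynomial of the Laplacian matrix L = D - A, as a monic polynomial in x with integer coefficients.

x^9 - 34x^8 + 493x^7 - 3970x^6 + 19352x^5 - 58246x^4 + 105281x^3 - 104118x^2 + 43065x

With the vertex order [a, b, c, d, e, f, g, h, i], the degrees are [4, 2, 5, 3, 5, 4, 4, 4, 3], giving D = diag(4, 2, 5, 3, 5, 4, 4, 4, 3) and L = D - A. Computing det(xI - L) by cofactor expansion (or equivalently via sum-over-permutations) gives x^9 - 34x^8 + 493x^7 - 3970x^6 + 19352x^5 - 58246x^4 + 105281x^3 - 104118x^2 + 43065x. The constant term is 0 because L is singular (the all-ones vector lies in its kernel). The eigenvalues sum to 34, which equals trace(L) = 2|E|.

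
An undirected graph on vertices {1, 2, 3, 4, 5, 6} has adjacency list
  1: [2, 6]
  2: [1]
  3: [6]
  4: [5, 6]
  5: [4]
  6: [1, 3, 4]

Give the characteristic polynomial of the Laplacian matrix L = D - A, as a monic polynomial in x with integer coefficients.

x^6 - 10x^5 + 35x^4 - 52x^3 + 31x^2 - 6x

Each diagonal entry of L is the vertex degree and each off-diagonal entry is -1 where an edge is present, 0 otherwise; in the order [1, 2, 3, 4, 5, 6] the diagonal is [2, 1, 1, 2, 1, 3]. L has integer entries, so p(x) = det(xI - L) has integer coefficients. Expanding the determinant yields x^6 - 10x^5 + 35x^4 - 52x^3 + 31x^2 - 6x. The coefficient of x^5 equals -trace(L) = -10, matching the sum of degrees. The largest eigenvalue, 4.3028, is at most the vertex count 6.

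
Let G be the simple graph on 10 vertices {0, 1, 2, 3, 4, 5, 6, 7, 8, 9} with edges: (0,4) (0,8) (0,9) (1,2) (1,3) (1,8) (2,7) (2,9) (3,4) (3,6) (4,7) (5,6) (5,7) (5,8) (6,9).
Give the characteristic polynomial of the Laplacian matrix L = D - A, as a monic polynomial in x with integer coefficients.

With the vertex order [0, 1, 2, 3, 4, 5, 6, 7, 8, 9], the degrees are [3, 3, 3, 3, 3, 3, 3, 3, 3, 3], giving D = diag(3, 3, 3, 3, 3, 3, 3, 3, 3, 3) and L = D - A. Computing det(xI - L) by cofactor expansion (or equivalently via sum-over-permutations) gives x^10 - 30x^9 + 390x^8 - 2880x^7 + 13305x^6 - 39882x^5 + 77640x^4 - 94800x^3 + 66000x^2 - 20000x. The constant term is 0 because L is singular (the all-ones vector lies in its kernel).

x^10 - 30x^9 + 390x^8 - 2880x^7 + 13305x^6 - 39882x^5 + 77640x^4 - 94800x^3 + 66000x^2 - 20000x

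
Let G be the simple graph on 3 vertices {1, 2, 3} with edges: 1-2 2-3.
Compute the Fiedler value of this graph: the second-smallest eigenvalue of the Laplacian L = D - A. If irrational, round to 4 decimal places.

1

With the vertex order [1, 2, 3], the degrees are [1, 2, 1], giving D = diag(1, 2, 1) and L = D - A. The smallest Laplacian eigenvalue is always 0. The next one, lambda_2 = 1, measures how hard the graph is to disconnect: larger values mean better connectivity. The largest eigenvalue, 3, is at most the vertex count 3.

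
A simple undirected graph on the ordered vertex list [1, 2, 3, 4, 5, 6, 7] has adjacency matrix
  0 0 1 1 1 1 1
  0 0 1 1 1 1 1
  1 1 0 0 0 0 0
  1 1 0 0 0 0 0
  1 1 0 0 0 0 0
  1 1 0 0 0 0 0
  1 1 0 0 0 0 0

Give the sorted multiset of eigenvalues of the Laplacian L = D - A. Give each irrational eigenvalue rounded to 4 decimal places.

[0, 2, 2, 2, 2, 5, 7]

With the vertex order [1, 2, 3, 4, 5, 6, 7], the degrees are [5, 5, 2, 2, 2, 2, 2], giving D = diag(5, 5, 2, 2, 2, 2, 2) and L = D - A. Since every row of L sums to 0, the all-ones vector is in the kernel and 0 is an eigenvalue. The single zero eigenvalue shows the graph is connected. The largest eigenvalue, 7, is at most the vertex count 7.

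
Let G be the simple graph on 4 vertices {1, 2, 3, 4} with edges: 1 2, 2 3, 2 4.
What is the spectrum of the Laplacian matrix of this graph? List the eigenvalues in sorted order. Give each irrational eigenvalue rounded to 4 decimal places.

[0, 1, 1, 4]

With the vertex order [1, 2, 3, 4], the degrees are [1, 3, 1, 1], giving D = diag(1, 3, 1, 1) and L = D - A. The multiplicity of 0 as a Laplacian eigenvalue equals the number of connected components. The single zero eigenvalue shows the graph is connected. There is one zero in the spectrum, matching the 1 component. The eigenvalues sum to 6, which equals trace(L) = 2|E|.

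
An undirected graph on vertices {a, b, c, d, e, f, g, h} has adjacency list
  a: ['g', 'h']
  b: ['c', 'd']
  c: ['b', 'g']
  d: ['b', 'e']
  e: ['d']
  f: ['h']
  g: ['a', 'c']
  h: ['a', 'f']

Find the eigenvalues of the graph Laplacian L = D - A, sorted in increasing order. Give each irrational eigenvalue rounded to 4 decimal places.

Each diagonal entry of L is the vertex degree and each off-diagonal entry is -1 where an edge is present, 0 otherwise; in the order [a, b, c, d, e, f, g, h] the diagonal is [2, 2, 2, 2, 1, 1, 2, 2]. L is symmetric positive semidefinite, so every eigenvalue is real and nonnegative. The single zero eigenvalue shows the graph is connected. By the matrix-tree theorem the graph has (1/8) * product of the nonzero eigenvalues = 1 spanning tree.

[0, 0.1522, 0.5858, 1.2346, 2, 2.7654, 3.4142, 3.8478]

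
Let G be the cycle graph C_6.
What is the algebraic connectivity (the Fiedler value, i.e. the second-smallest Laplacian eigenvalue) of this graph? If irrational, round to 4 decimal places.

1

The graph has 6 vertices and degree multiset [2, 2, 2, 2, 2, 2]; D is the diagonal matrix of degrees and L = D - A. The sorted Laplacian eigenvalues are [0, 1, 1, 3, 3, 4]; the algebraic connectivity is the second entry, 1. The largest eigenvalue, 4, is at most the vertex count 6. There is one zero in the spectrum, matching the 1 component.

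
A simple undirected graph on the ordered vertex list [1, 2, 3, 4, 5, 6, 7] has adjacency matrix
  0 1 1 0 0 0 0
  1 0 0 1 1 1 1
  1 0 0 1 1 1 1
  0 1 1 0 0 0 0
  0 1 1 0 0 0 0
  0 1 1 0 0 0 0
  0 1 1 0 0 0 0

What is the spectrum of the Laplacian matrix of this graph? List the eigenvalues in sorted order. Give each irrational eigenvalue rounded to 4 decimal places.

[0, 2, 2, 2, 2, 5, 7]

Reading degrees in the order [1, 2, 3, 4, 5, 6, 7] gives [2, 5, 5, 2, 2, 2, 2]; set D = diag(2, 5, 5, 2, 2, 2, 2) and form L = D - A. L is symmetric positive semidefinite, so every eigenvalue is real and nonnegative. The single zero eigenvalue shows the graph is connected. The eigenvalues sum to 20, which equals trace(L) = 2|E|. By the matrix-tree theorem the graph has (1/7) * product of the nonzero eigenvalues = 80 spanning trees.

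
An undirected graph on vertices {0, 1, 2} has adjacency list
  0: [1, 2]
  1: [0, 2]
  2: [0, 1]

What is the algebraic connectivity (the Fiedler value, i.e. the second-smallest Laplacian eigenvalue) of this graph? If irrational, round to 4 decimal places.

Each diagonal entry of L is the vertex degree and each off-diagonal entry is -1 where an edge is present, 0 otherwise; in the order [0, 1, 2] the diagonal is [2, 2, 2]. The sorted Laplacian eigenvalues are [0, 3, 3]; the algebraic connectivity is the second entry, 3. The largest eigenvalue, 3, is at most the vertex count 3.

3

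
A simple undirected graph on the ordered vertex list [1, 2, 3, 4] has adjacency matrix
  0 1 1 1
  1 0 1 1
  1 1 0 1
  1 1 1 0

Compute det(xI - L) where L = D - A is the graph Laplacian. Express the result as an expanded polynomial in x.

x^4 - 12x^3 + 48x^2 - 64x

Each diagonal entry of L is the vertex degree and each off-diagonal entry is -1 where an edge is present, 0 otherwise; in the order [1, 2, 3, 4] the diagonal is [3, 3, 3, 3]. L has integer entries, so p(x) = det(xI - L) has integer coefficients. Expanding the determinant yields x^4 - 12x^3 + 48x^2 - 64x. The coefficient of x^3 equals -trace(L) = -12, matching the sum of degrees. The largest eigenvalue, 4, is at most the vertex count 4. The eigenvalues sum to 12, which equals trace(L) = 2|E|.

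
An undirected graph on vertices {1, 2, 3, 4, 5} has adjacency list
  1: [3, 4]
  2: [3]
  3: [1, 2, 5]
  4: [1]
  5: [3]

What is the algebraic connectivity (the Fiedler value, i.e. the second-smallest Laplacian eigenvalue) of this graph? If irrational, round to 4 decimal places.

0.5188

Reading degrees in the order [1, 2, 3, 4, 5] gives [2, 1, 3, 1, 1]; set D = diag(2, 1, 3, 1, 1) and form L = D - A. The sorted Laplacian eigenvalues are [0, 0.5188, 1, 2.3111, 4.1701]; the algebraic connectivity is the second entry, 0.5188.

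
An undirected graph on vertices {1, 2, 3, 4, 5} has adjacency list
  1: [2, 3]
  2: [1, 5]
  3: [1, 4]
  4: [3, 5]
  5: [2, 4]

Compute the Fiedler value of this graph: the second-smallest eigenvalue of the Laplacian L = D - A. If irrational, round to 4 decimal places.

1.3820

Reading degrees in the order [1, 2, 3, 4, 5] gives [2, 2, 2, 2, 2]; set D = diag(2, 2, 2, 2, 2) and form L = D - A. The smallest Laplacian eigenvalue is always 0. The next one, lambda_2 = 1.3820, measures how hard the graph is to disconnect: larger values mean better connectivity. The largest eigenvalue, 3.6180, is at most the vertex count 5.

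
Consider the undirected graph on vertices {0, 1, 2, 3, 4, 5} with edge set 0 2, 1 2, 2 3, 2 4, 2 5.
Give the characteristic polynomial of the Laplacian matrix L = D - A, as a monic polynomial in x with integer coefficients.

With the vertex order [0, 1, 2, 3, 4, 5], the degrees are [1, 1, 5, 1, 1, 1], giving D = diag(1, 1, 5, 1, 1, 1) and L = D - A. Computing det(xI - L) by cofactor expansion (or equivalently via sum-over-permutations) gives x^6 - 10x^5 + 30x^4 - 40x^3 + 25x^2 - 6x. The constant term is 0 because L is singular (the all-ones vector lies in its kernel).

x^6 - 10x^5 + 30x^4 - 40x^3 + 25x^2 - 6x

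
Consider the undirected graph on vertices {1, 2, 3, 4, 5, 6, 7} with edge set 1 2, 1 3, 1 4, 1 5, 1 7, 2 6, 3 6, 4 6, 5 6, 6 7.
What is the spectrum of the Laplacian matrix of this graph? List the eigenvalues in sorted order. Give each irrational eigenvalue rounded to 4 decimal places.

Each diagonal entry of L is the vertex degree and each off-diagonal entry is -1 where an edge is present, 0 otherwise; in the order [1, 2, 3, 4, 5, 6, 7] the diagonal is [5, 2, 2, 2, 2, 5, 2]. Diagonalising L (or applying a numerical eigensolver to the 7x7 matrix) gives the spectrum above. The single zero eigenvalue shows the graph is connected. The eigenvalues sum to 20, which equals trace(L) = 2|E|. By the matrix-tree theorem the graph has (1/7) * product of the nonzero eigenvalues = 80 spanning trees.

[0, 2, 2, 2, 2, 5, 7]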